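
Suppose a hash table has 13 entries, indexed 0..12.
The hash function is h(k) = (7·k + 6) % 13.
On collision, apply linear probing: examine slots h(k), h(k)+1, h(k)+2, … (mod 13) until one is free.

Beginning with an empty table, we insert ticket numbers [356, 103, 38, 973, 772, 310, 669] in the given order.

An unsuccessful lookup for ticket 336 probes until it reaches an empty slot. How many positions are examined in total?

356: h=2 → slot 2
103: h=12 → slot 12
38: h=12, probe 12,0 → slot 0
973: h=5 → slot 5
772: h=2, probe 2,3 → slot 3
310: h=5, probe 5,6 → slot 6
669: h=9 → slot 9
Table: [38, -, 356, 772, -, 973, 310, -, -, 669, -, -, 103]
Lookup 336: h=5, probe 5,6,7 → slot 7 empty, not found.

3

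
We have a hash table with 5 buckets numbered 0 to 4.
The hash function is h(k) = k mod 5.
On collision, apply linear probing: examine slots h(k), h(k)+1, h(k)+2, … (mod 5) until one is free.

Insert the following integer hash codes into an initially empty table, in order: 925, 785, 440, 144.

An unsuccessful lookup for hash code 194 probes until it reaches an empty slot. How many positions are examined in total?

5

925 hashes to 0; slot 0 is free → place at 0.
785 hashes to 0; 0 taken → place at 1.
440 hashes to 0; 0,1 taken → place at 2.
144 hashes to 4; slot 4 is free → place at 4.
Table: [925, 785, 440, -, 144]
Lookup 194: h=4, probe 4,0,1,2,3 → slot 3 empty, not found.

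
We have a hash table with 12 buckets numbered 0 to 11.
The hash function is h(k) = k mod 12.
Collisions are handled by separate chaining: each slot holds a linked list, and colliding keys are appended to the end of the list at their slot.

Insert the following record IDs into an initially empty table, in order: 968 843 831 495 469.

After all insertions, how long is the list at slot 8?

968 -> bucket 8
843 -> bucket 3
831 -> bucket 3 (collision)
495 -> bucket 3 (collision)
469 -> bucket 1
Final buckets:
0: .
1: 469
2: .
3: 843 -> 831 -> 495
4: .
5: .
6: .
7: .
8: 968
9: .
10: .
11: .

1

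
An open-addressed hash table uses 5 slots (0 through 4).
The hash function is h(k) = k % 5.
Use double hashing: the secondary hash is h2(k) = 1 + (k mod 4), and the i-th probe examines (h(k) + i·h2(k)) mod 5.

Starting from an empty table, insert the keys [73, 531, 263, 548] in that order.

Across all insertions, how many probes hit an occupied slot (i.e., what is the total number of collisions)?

2

73 hashes to 3; slot 3 is free => place at 3.
531 hashes to 1; slot 1 is free => place at 1.
263 hashes to 3, h2=4; 3 taken => place at 2.
548 hashes to 3, h2=1; 3 taken => place at 4.
Table: [∅, 531, 263, 73, 548]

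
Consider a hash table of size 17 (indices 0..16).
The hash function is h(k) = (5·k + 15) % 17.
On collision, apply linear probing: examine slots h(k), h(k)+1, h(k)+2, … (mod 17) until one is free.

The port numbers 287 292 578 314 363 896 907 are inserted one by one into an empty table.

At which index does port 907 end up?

Insert 287: h=5, slot 5 empty -> index 5.
Insert 292: h=13, slot 13 empty -> index 13.
Insert 578: h=15, slot 15 empty -> index 15.
Insert 314: h=4, slot 4 empty -> index 4.
Insert 363: h=11, slot 11 empty -> index 11.
Insert 896: h=7, slot 7 empty -> index 7.
Insert 907: h=11, slot 11 occupied -> index 12.
Table: [-, -, -, -, 314, 287, -, 896, -, -, -, 363, 907, 292, -, 578, -]

12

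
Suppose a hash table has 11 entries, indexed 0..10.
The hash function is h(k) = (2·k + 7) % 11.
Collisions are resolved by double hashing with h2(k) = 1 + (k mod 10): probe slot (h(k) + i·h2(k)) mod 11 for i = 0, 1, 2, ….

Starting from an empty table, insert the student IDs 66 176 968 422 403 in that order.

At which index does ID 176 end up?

66 hashes to 7; slot 7 is free -> place at 7.
176 hashes to 7, h2=7; 7 taken -> place at 3.
968 hashes to 7, h2=9; 7 taken -> place at 5.
422 hashes to 4; slot 4 is free -> place at 4.
403 hashes to 10; slot 10 is free -> place at 10.
Table: [-, -, -, 176, 422, 968, -, 66, -, -, 403]

3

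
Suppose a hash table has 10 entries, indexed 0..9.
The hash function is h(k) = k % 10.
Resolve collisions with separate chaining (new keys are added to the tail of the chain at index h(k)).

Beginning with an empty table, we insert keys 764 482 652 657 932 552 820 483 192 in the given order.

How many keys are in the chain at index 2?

5

Insert 764: h=4, bucket 4 empty -> new chain.
Insert 482: h=2, bucket 2 empty -> new chain.
Insert 652: h=2, bucket 2 nonempty -> append to chain.
Insert 657: h=7, bucket 7 empty -> new chain.
Insert 932: h=2, bucket 2 nonempty -> append to chain.
Insert 552: h=2, bucket 2 nonempty -> append to chain.
Insert 820: h=0, bucket 0 empty -> new chain.
Insert 483: h=3, bucket 3 empty -> new chain.
Insert 192: h=2, bucket 2 nonempty -> append to chain.
Final buckets:
0: 820
1: _
2: 482 -> 652 -> 932 -> 552 -> 192
3: 483
4: 764
5: _
6: _
7: 657
8: _
9: _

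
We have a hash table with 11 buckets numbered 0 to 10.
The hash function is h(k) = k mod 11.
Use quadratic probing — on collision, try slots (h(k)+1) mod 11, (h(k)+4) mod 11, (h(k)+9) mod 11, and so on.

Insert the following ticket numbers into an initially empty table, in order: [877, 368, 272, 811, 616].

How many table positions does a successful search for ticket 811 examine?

877 hashes to 8; slot 8 is free => place at 8.
368 hashes to 5; slot 5 is free => place at 5.
272 hashes to 8; 8 taken => place at 9.
811 hashes to 8; 8,9 taken => place at 1.
616 hashes to 0; slot 0 is free => place at 0.
Table: [616, 811, ∅, ∅, ∅, 368, ∅, ∅, 877, 272, ∅]
Lookup 811: h=8, probe 8,9,1 → found at 1.

3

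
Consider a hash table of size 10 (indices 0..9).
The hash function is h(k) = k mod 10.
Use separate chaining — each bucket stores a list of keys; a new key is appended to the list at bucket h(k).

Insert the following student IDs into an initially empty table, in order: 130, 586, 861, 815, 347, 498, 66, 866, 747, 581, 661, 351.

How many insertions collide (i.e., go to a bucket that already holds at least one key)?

130 → bucket 0
586 → bucket 6
861 → bucket 1
815 → bucket 5
347 → bucket 7
498 → bucket 8
66 → bucket 6 (collision)
866 → bucket 6 (collision)
747 → bucket 7 (collision)
581 → bucket 1 (collision)
661 → bucket 1 (collision)
351 → bucket 1 (collision)
Final buckets:
0: 130
1: 861 -> 581 -> 661 -> 351
2: —
3: —
4: —
5: 815
6: 586 -> 66 -> 866
7: 347 -> 747
8: 498
9: —

6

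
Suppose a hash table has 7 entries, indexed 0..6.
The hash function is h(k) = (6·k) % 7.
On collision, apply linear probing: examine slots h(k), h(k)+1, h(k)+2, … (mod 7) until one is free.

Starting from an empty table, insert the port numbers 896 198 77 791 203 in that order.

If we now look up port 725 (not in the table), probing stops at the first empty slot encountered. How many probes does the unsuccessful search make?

2

Insert 896: h=0, slot 0 empty => index 0.
Insert 198: h=5, slot 5 empty => index 5.
Insert 77: h=0, slot 0 occupied => index 1.
Insert 791: h=0, slots 0,1 occupied => index 2.
Insert 203: h=0, slots 0,1,2 occupied => index 3.
Table: [896, 77, 791, 203, —, 198, —]
Lookup 725: h=3, probe 3,4 → slot 4 empty, not found.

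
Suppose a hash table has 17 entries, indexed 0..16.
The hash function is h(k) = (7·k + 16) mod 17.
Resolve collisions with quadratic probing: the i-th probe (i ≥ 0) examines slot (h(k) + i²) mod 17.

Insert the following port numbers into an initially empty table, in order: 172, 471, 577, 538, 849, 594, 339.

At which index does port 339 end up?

172 hashes to 13; slot 13 is free => place at 13.
471 hashes to 15; slot 15 is free => place at 15.
577 hashes to 9; slot 9 is free => place at 9.
538 hashes to 8; slot 8 is free => place at 8.
849 hashes to 9; 9 taken => place at 10.
594 hashes to 9; 9,10,13 taken => place at 1.
339 hashes to 9; 9,10,13,1,8 taken => place at 0.
Table: [339, 594, -, -, -, -, -, -, 538, 577, 849, -, -, 172, -, 471, -]

0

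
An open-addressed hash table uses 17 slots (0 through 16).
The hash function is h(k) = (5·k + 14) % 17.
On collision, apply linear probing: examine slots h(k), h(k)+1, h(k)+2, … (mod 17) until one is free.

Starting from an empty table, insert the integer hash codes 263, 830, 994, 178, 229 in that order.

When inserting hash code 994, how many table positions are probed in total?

263 hashes to 3; slot 3 is free -> place at 3.
830 hashes to 16; slot 16 is free -> place at 16.
994 hashes to 3; 3 taken -> place at 4.
178 hashes to 3; 3,4 taken -> place at 5.
229 hashes to 3; 3,4,5 taken -> place at 6.
Table: [∅, ∅, ∅, 263, 994, 178, 229, ∅, ∅, ∅, ∅, ∅, ∅, ∅, ∅, ∅, 830]

2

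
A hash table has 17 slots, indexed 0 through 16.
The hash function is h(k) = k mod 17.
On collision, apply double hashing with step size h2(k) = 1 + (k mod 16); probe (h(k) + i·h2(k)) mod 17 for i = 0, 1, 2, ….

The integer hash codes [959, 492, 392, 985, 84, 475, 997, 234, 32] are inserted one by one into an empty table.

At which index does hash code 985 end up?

9

Insert 959: h=7, slot 7 empty -> index 7.
Insert 492: h=16, slot 16 empty -> index 16.
Insert 392: h=1, slot 1 empty -> index 1.
Insert 985: h=16, h2=10, slot 16 occupied -> index 9.
Insert 84: h=16, h2=5, slot 16 occupied -> index 4.
Insert 475: h=16, h2=12, slot 16 occupied -> index 11.
Insert 997: h=11, h2=6, slot 11 occupied -> index 0.
Insert 234: h=13, slot 13 empty -> index 13.
Insert 32: h=15, slot 15 empty -> index 15.
Table: [997, 392, ∅, ∅, 84, ∅, ∅, 959, ∅, 985, ∅, 475, ∅, 234, ∅, 32, 492]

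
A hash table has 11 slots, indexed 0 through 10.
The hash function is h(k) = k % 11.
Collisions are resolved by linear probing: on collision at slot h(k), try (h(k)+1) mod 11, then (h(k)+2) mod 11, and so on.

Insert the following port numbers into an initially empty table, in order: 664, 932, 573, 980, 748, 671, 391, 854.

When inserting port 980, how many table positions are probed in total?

664: h=4 -> slot 4
932: h=8 -> slot 8
573: h=1 -> slot 1
980: h=1, probe 1,2 -> slot 2
748: h=0 -> slot 0
671: h=0, probe 0,1,2,3 -> slot 3
391: h=6 -> slot 6
854: h=7 -> slot 7
Table: [748, 573, 980, 671, 664, ., 391, 854, 932, ., .]

2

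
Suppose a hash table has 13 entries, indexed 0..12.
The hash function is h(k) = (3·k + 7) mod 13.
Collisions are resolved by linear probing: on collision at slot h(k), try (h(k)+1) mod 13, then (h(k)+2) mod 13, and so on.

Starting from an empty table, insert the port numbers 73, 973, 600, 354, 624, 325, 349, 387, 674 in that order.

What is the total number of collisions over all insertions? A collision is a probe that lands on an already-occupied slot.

73 hashes to 5; slot 5 is free => place at 5.
973 hashes to 1; slot 1 is free => place at 1.
600 hashes to 0; slot 0 is free => place at 0.
354 hashes to 3; slot 3 is free => place at 3.
624 hashes to 7; slot 7 is free => place at 7.
325 hashes to 7; 7 taken => place at 8.
349 hashes to 1; 1 taken => place at 2.
387 hashes to 11; slot 11 is free => place at 11.
674 hashes to 1; 1,2,3 taken => place at 4.
Table: [600, 973, 349, 354, 674, 73, ∅, 624, 325, ∅, ∅, 387, ∅]

5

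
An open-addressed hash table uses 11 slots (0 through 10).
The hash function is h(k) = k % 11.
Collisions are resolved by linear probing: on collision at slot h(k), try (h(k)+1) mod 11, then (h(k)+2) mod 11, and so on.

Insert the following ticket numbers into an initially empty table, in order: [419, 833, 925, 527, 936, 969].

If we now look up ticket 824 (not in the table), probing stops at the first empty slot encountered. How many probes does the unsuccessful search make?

Insert 419: h=1, slot 1 empty -> index 1.
Insert 833: h=8, slot 8 empty -> index 8.
Insert 925: h=1, slot 1 occupied -> index 2.
Insert 527: h=10, slot 10 empty -> index 10.
Insert 936: h=1, slots 1,2 occupied -> index 3.
Insert 969: h=1, slots 1,2,3 occupied -> index 4.
Table: [_, 419, 925, 936, 969, _, _, _, 833, _, 527]
Lookup 824: h=10, probe 10,0 → slot 0 empty, not found.

2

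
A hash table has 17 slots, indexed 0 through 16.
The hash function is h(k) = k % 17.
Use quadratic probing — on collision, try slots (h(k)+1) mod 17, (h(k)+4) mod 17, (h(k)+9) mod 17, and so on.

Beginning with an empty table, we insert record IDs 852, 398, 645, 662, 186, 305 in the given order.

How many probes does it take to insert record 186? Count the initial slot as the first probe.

852: h=2 → slot 2
398: h=7 → slot 7
645: h=16 → slot 16
662: h=16, probe 16,0 → slot 0
186: h=16, probe 16,0,3 → slot 3
305: h=16, probe 16,0,3,8 → slot 8
Table: [662, —, 852, 186, —, —, —, 398, 305, —, —, —, —, —, —, —, 645]

3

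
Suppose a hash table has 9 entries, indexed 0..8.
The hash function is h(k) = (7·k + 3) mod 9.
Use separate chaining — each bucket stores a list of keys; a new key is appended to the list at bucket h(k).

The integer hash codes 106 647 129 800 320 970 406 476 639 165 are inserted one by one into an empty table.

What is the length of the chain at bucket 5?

3

106 → bucket 7
647 → bucket 5
129 → bucket 6
800 → bucket 5 (collision)
320 → bucket 2
970 → bucket 7 (collision)
406 → bucket 1
476 → bucket 5 (collision)
639 → bucket 3
165 → bucket 6 (collision)
Final buckets:
0: ∅
1: 406
2: 320
3: 639
4: ∅
5: 647 -> 800 -> 476
6: 129 -> 165
7: 106 -> 970
8: ∅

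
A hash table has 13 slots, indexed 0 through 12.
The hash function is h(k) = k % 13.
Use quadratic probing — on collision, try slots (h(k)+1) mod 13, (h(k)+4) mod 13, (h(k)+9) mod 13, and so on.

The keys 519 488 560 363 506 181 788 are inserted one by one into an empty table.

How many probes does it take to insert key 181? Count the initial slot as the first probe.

Insert 519: h=12, slot 12 empty => index 12.
Insert 488: h=7, slot 7 empty => index 7.
Insert 560: h=1, slot 1 empty => index 1.
Insert 363: h=12, slot 12 occupied => index 0.
Insert 506: h=12, slots 12,0 occupied => index 3.
Insert 181: h=12, slots 12,0,3 occupied => index 8.
Insert 788: h=8, slot 8 occupied => index 9.
Table: [363, 560, ., 506, ., ., ., 488, 181, 788, ., ., 519]

4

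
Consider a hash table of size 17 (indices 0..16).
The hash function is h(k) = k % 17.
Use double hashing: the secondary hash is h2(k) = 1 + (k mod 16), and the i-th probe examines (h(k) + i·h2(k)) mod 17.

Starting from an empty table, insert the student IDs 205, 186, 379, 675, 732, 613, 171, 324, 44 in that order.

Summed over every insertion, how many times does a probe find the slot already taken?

4

205: h=1 → slot 1
186: h=16 → slot 16
379: h=5 → slot 5
675: h=12 → slot 12
732: h=1, h2=13, probe 1,14 → slot 14
613: h=1, h2=6, probe 1,7 → slot 7
171: h=1, h2=12, probe 1,13 → slot 13
324: h=1, h2=5, probe 1,6 → slot 6
44: h=10 → slot 10
Table: [—, 205, —, —, —, 379, 324, 613, —, —, 44, —, 675, 171, 732, —, 186]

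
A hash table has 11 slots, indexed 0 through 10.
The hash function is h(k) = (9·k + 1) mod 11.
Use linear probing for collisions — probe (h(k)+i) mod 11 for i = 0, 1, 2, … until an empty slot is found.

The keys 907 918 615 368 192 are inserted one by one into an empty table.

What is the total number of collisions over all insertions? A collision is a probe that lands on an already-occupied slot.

Insert 907: h=2, slot 2 empty -> index 2.
Insert 918: h=2, slot 2 occupied -> index 3.
Insert 615: h=3, slot 3 occupied -> index 4.
Insert 368: h=2, slots 2,3,4 occupied -> index 5.
Insert 192: h=2, slots 2,3,4,5 occupied -> index 6.
Table: [_, _, 907, 918, 615, 368, 192, _, _, _, _]

9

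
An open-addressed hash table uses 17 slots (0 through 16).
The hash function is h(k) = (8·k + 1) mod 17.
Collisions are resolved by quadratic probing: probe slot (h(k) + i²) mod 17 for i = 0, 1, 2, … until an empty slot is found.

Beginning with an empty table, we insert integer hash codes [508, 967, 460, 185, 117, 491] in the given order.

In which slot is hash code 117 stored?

508 hashes to 2; slot 2 is free → place at 2.
967 hashes to 2; 2 taken → place at 3.
460 hashes to 9; slot 9 is free → place at 9.
185 hashes to 2; 2,3 taken → place at 6.
117 hashes to 2; 2,3,6 taken → place at 11.
491 hashes to 2; 2,3,6,11 taken → place at 1.
Table: [—, 491, 508, 967, —, —, 185, —, —, 460, —, 117, —, —, —, —, —]

11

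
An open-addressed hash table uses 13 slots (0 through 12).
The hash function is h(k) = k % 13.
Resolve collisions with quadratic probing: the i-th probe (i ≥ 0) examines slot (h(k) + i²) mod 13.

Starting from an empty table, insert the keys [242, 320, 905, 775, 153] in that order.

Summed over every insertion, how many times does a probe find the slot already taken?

6

Insert 242: h=8, slot 8 empty => index 8.
Insert 320: h=8, slot 8 occupied => index 9.
Insert 905: h=8, slots 8,9 occupied => index 12.
Insert 775: h=8, slots 8,9,12 occupied => index 4.
Insert 153: h=10, slot 10 empty => index 10.
Table: [_, _, _, _, 775, _, _, _, 242, 320, 153, _, 905]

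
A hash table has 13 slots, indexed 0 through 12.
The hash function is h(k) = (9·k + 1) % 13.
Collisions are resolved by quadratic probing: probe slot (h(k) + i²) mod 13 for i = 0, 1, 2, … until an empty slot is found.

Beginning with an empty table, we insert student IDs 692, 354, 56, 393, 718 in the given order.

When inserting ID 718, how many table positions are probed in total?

Insert 692: h=2, slot 2 empty → index 2.
Insert 354: h=2, slot 2 occupied → index 3.
Insert 56: h=11, slot 11 empty → index 11.
Insert 393: h=2, slots 2,3 occupied → index 6.
Insert 718: h=2, slots 2,3,6,11 occupied → index 5.
Table: [., ., 692, 354, ., 718, 393, ., ., ., ., 56, .]

5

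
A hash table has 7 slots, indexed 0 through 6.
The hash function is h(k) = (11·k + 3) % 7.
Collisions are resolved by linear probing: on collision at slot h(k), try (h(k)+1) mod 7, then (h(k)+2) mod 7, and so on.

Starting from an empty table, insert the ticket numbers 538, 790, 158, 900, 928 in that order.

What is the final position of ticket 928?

538: h=6 → slot 6
790: h=6, probe 6,0 → slot 0
158: h=5 → slot 5
900: h=5, probe 5,6,0,1 → slot 1
928: h=5, probe 5,6,0,1,2 → slot 2
Table: [790, 900, 928, ∅, ∅, 158, 538]

2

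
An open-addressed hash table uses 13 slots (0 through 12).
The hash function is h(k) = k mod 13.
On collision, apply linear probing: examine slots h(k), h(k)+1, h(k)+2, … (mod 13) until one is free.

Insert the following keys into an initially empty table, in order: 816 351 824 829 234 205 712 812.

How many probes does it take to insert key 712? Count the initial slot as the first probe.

6

816: h=10 => slot 10
351: h=0 => slot 0
824: h=5 => slot 5
829: h=10, probe 10,11 => slot 11
234: h=0, probe 0,1 => slot 1
205: h=10, probe 10,11,12 => slot 12
712: h=10, probe 10,11,12,0,1,2 => slot 2
812: h=6 => slot 6
Table: [351, 234, 712, _, _, 824, 812, _, _, _, 816, 829, 205]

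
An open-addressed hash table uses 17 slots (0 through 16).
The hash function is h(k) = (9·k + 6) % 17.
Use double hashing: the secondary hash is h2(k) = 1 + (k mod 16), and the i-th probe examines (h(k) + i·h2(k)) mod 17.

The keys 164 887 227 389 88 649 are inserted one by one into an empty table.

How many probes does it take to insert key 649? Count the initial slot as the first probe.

3

164: h=3 => slot 3
887: h=16 => slot 16
227: h=9 => slot 9
389: h=5 => slot 5
88: h=16, h2=9, probe 16,8 => slot 8
649: h=16, h2=10, probe 16,9,2 => slot 2
Table: [∅, ∅, 649, 164, ∅, 389, ∅, ∅, 88, 227, ∅, ∅, ∅, ∅, ∅, ∅, 887]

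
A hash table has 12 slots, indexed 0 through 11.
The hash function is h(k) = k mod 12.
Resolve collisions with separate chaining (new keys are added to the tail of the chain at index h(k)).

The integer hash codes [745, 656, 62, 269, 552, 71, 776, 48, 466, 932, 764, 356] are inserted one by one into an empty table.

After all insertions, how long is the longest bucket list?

Insert 745: h=1, bucket 1 empty -> new chain.
Insert 656: h=8, bucket 8 empty -> new chain.
Insert 62: h=2, bucket 2 empty -> new chain.
Insert 269: h=5, bucket 5 empty -> new chain.
Insert 552: h=0, bucket 0 empty -> new chain.
Insert 71: h=11, bucket 11 empty -> new chain.
Insert 776: h=8, bucket 8 nonempty -> append to chain.
Insert 48: h=0, bucket 0 nonempty -> append to chain.
Insert 466: h=10, bucket 10 empty -> new chain.
Insert 932: h=8, bucket 8 nonempty -> append to chain.
Insert 764: h=8, bucket 8 nonempty -> append to chain.
Insert 356: h=8, bucket 8 nonempty -> append to chain.
Final buckets:
0: 552 -> 48
1: 745
2: 62
3: ∅
4: ∅
5: 269
6: ∅
7: ∅
8: 656 -> 776 -> 932 -> 764 -> 356
9: ∅
10: 466
11: 71

5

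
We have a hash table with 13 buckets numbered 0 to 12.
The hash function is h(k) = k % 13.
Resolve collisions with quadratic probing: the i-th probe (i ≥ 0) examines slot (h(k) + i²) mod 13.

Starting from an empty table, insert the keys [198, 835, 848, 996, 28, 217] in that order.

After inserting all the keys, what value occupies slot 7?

198: h=3 -> slot 3
835: h=3, probe 3,4 -> slot 4
848: h=3, probe 3,4,7 -> slot 7
996: h=8 -> slot 8
28: h=2 -> slot 2
217: h=9 -> slot 9
Table: [—, —, 28, 198, 835, —, —, 848, 996, 217, —, —, —]

848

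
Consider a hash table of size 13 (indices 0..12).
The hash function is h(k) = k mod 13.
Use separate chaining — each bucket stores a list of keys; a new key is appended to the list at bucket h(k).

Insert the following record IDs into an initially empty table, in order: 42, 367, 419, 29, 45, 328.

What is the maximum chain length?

Insert 42: h=3, bucket 3 empty → new chain.
Insert 367: h=3, bucket 3 nonempty → append to chain.
Insert 419: h=3, bucket 3 nonempty → append to chain.
Insert 29: h=3, bucket 3 nonempty → append to chain.
Insert 45: h=6, bucket 6 empty → new chain.
Insert 328: h=3, bucket 3 nonempty → append to chain.
Final buckets:
0: _
1: _
2: _
3: 42 -> 367 -> 419 -> 29 -> 328
4: _
5: _
6: 45
7: _
8: _
9: _
10: _
11: _
12: _

5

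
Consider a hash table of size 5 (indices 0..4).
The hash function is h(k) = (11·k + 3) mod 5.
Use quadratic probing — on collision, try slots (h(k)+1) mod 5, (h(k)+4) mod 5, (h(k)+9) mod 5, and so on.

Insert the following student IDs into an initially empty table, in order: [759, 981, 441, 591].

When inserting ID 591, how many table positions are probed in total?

Insert 759: h=2, slot 2 empty -> index 2.
Insert 981: h=4, slot 4 empty -> index 4.
Insert 441: h=4, slot 4 occupied -> index 0.
Insert 591: h=4, slots 4,0 occupied -> index 3.
Table: [441, ., 759, 591, 981]

3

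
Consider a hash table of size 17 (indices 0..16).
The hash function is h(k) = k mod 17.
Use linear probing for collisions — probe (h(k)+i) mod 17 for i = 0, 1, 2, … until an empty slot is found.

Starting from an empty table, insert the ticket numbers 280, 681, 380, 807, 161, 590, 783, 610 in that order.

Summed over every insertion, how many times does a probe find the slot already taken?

4

280 hashes to 8; slot 8 is free => place at 8.
681 hashes to 1; slot 1 is free => place at 1.
380 hashes to 6; slot 6 is free => place at 6.
807 hashes to 8; 8 taken => place at 9.
161 hashes to 8; 8,9 taken => place at 10.
590 hashes to 12; slot 12 is free => place at 12.
783 hashes to 1; 1 taken => place at 2.
610 hashes to 15; slot 15 is free => place at 15.
Table: [., 681, 783, ., ., ., 380, ., 280, 807, 161, ., 590, ., ., 610, .]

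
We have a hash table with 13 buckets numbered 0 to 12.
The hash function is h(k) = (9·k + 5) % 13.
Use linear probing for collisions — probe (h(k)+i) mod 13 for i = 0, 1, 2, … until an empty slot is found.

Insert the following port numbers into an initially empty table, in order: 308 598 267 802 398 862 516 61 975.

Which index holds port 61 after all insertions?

11

308 hashes to 8; slot 8 is free => place at 8.
598 hashes to 5; slot 5 is free => place at 5.
267 hashes to 3; slot 3 is free => place at 3.
802 hashes to 8; 8 taken => place at 9.
398 hashes to 12; slot 12 is free => place at 12.
862 hashes to 2; slot 2 is free => place at 2.
516 hashes to 8; 8,9 taken => place at 10.
61 hashes to 8; 8,9,10 taken => place at 11.
975 hashes to 5; 5 taken => place at 6.
Table: [_, _, 862, 267, _, 598, 975, _, 308, 802, 516, 61, 398]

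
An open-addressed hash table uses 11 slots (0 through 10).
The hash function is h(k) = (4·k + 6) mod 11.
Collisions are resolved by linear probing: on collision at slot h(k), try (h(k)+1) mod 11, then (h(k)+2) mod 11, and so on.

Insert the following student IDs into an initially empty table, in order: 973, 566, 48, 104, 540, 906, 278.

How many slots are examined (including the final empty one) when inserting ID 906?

973: h=4 -> slot 4
566: h=4, probe 4,5 -> slot 5
48: h=0 -> slot 0
104: h=4, probe 4,5,6 -> slot 6
540: h=10 -> slot 10
906: h=0, probe 0,1 -> slot 1
278: h=7 -> slot 7
Table: [48, 906, ., ., 973, 566, 104, 278, ., ., 540]

2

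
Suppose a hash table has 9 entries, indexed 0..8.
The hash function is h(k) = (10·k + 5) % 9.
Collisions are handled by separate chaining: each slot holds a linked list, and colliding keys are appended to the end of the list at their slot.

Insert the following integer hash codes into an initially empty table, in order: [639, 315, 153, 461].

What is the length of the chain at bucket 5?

639 → bucket 5
315 → bucket 5 (collision)
153 → bucket 5 (collision)
461 → bucket 7
Final buckets:
0: ∅
1: ∅
2: ∅
3: ∅
4: ∅
5: 639 -> 315 -> 153
6: ∅
7: 461
8: ∅

3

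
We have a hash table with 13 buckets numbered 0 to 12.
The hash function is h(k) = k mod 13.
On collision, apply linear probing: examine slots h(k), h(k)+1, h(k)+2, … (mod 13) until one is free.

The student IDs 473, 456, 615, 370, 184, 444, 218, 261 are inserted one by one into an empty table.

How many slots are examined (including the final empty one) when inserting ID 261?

473: h=5 -> slot 5
456: h=1 -> slot 1
615: h=4 -> slot 4
370: h=6 -> slot 6
184: h=2 -> slot 2
444: h=2, probe 2,3 -> slot 3
218: h=10 -> slot 10
261: h=1, probe 1,2,3,4,5,6,7 -> slot 7
Table: [_, 456, 184, 444, 615, 473, 370, 261, _, _, 218, _, _]

7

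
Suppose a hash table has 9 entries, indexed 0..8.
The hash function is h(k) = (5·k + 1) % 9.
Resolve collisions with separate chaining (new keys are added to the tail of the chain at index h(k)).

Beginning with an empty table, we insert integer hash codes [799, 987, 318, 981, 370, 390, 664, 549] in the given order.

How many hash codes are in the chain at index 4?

Insert 799: h=0, bucket 0 empty → new chain.
Insert 987: h=4, bucket 4 empty → new chain.
Insert 318: h=7, bucket 7 empty → new chain.
Insert 981: h=1, bucket 1 empty → new chain.
Insert 370: h=6, bucket 6 empty → new chain.
Insert 390: h=7, bucket 7 nonempty → append to chain.
Insert 664: h=0, bucket 0 nonempty → append to chain.
Insert 549: h=1, bucket 1 nonempty → append to chain.
Final buckets:
0: 799 -> 664
1: 981 -> 549
2: -
3: -
4: 987
5: -
6: 370
7: 318 -> 390
8: -

1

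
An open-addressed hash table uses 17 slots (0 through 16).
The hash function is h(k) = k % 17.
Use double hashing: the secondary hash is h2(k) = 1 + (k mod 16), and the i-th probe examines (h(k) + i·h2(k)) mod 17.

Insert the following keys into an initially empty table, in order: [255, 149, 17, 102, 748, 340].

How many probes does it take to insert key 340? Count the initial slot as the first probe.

2

255 hashes to 0; slot 0 is free -> place at 0.
149 hashes to 13; slot 13 is free -> place at 13.
17 hashes to 0, h2=2; 0 taken -> place at 2.
102 hashes to 0, h2=7; 0 taken -> place at 7.
748 hashes to 0, h2=13; 0,13 taken -> place at 9.
340 hashes to 0, h2=5; 0 taken -> place at 5.
Table: [255, —, 17, —, —, 340, —, 102, —, 748, —, —, —, 149, —, —, —]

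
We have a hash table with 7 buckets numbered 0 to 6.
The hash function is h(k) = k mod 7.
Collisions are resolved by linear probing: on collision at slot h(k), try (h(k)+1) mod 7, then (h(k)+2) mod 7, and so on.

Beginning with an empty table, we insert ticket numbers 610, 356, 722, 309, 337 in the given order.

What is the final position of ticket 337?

4

610 hashes to 1; slot 1 is free => place at 1.
356 hashes to 6; slot 6 is free => place at 6.
722 hashes to 1; 1 taken => place at 2.
309 hashes to 1; 1,2 taken => place at 3.
337 hashes to 1; 1,2,3 taken => place at 4.
Table: [_, 610, 722, 309, 337, _, 356]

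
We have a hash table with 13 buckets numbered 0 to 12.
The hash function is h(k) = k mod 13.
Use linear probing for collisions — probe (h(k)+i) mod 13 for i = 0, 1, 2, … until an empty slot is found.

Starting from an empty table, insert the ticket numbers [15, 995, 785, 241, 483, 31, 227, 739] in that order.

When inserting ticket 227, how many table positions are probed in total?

Insert 15: h=2, slot 2 empty -> index 2.
Insert 995: h=7, slot 7 empty -> index 7.
Insert 785: h=5, slot 5 empty -> index 5.
Insert 241: h=7, slot 7 occupied -> index 8.
Insert 483: h=2, slot 2 occupied -> index 3.
Insert 31: h=5, slot 5 occupied -> index 6.
Insert 227: h=6, slots 6,7,8 occupied -> index 9.
Insert 739: h=11, slot 11 empty -> index 11.
Table: [_, _, 15, 483, _, 785, 31, 995, 241, 227, _, 739, _]

4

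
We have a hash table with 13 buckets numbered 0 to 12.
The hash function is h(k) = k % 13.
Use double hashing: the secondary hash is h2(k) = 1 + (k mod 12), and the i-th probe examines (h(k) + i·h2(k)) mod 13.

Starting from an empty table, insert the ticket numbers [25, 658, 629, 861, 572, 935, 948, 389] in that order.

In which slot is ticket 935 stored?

11

25 hashes to 12; slot 12 is free -> place at 12.
658 hashes to 8; slot 8 is free -> place at 8.
629 hashes to 5; slot 5 is free -> place at 5.
861 hashes to 3; slot 3 is free -> place at 3.
572 hashes to 0; slot 0 is free -> place at 0.
935 hashes to 12, h2=12; 12 taken -> place at 11.
948 hashes to 12, h2=1; 12,0 taken -> place at 1.
389 hashes to 12, h2=6; 12,5,11 taken -> place at 4.
Table: [572, 948, _, 861, 389, 629, _, _, 658, _, _, 935, 25]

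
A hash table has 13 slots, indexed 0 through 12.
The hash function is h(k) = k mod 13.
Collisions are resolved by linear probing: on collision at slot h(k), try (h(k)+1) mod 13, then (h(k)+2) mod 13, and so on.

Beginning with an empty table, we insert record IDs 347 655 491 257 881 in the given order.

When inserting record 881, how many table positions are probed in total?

3

347 hashes to 9; slot 9 is free → place at 9.
655 hashes to 5; slot 5 is free → place at 5.
491 hashes to 10; slot 10 is free → place at 10.
257 hashes to 10; 10 taken → place at 11.
881 hashes to 10; 10,11 taken → place at 12.
Table: [∅, ∅, ∅, ∅, ∅, 655, ∅, ∅, ∅, 347, 491, 257, 881]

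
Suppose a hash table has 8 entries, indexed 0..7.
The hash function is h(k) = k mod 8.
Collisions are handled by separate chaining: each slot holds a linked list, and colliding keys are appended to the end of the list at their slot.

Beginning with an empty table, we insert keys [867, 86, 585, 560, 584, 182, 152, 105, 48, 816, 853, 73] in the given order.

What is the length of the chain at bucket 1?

Insert 867: h=3, bucket 3 empty -> new chain.
Insert 86: h=6, bucket 6 empty -> new chain.
Insert 585: h=1, bucket 1 empty -> new chain.
Insert 560: h=0, bucket 0 empty -> new chain.
Insert 584: h=0, bucket 0 nonempty -> append to chain.
Insert 182: h=6, bucket 6 nonempty -> append to chain.
Insert 152: h=0, bucket 0 nonempty -> append to chain.
Insert 105: h=1, bucket 1 nonempty -> append to chain.
Insert 48: h=0, bucket 0 nonempty -> append to chain.
Insert 816: h=0, bucket 0 nonempty -> append to chain.
Insert 853: h=5, bucket 5 empty -> new chain.
Insert 73: h=1, bucket 1 nonempty -> append to chain.
Final buckets:
0: 560 -> 584 -> 152 -> 48 -> 816
1: 585 -> 105 -> 73
2: _
3: 867
4: _
5: 853
6: 86 -> 182
7: _

3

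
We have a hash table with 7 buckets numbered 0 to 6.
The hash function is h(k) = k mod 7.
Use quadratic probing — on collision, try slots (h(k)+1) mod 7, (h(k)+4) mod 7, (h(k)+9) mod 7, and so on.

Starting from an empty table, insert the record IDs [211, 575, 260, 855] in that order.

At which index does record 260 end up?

5

Insert 211: h=1, slot 1 empty => index 1.
Insert 575: h=1, slot 1 occupied => index 2.
Insert 260: h=1, slots 1,2 occupied => index 5.
Insert 855: h=1, slots 1,2,5 occupied => index 3.
Table: [., 211, 575, 855, ., 260, .]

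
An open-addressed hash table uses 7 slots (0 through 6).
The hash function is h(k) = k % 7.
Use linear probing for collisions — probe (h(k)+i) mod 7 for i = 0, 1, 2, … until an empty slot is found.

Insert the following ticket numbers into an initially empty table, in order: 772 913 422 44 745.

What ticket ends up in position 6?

772 hashes to 2; slot 2 is free => place at 2.
913 hashes to 3; slot 3 is free => place at 3.
422 hashes to 2; 2,3 taken => place at 4.
44 hashes to 2; 2,3,4 taken => place at 5.
745 hashes to 3; 3,4,5 taken => place at 6.
Table: [., ., 772, 913, 422, 44, 745]

745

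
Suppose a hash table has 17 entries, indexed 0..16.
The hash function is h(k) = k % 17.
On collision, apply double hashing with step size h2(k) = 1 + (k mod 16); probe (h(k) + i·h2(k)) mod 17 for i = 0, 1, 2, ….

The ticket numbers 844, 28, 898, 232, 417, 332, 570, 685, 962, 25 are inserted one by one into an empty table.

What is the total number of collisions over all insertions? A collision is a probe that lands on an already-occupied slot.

8

844 hashes to 11; slot 11 is free -> place at 11.
28 hashes to 11, h2=13; 11 taken -> place at 7.
898 hashes to 14; slot 14 is free -> place at 14.
232 hashes to 11, h2=9; 11 taken -> place at 3.
417 hashes to 9; slot 9 is free -> place at 9.
332 hashes to 9, h2=13; 9 taken -> place at 5.
570 hashes to 9, h2=11; 9,3,14 taken -> place at 8.
685 hashes to 5, h2=14; 5 taken -> place at 2.
962 hashes to 10; slot 10 is free -> place at 10.
25 hashes to 8, h2=10; 8 taken -> place at 1.
Table: [., 25, 685, 232, ., 332, ., 28, 570, 417, 962, 844, ., ., 898, ., .]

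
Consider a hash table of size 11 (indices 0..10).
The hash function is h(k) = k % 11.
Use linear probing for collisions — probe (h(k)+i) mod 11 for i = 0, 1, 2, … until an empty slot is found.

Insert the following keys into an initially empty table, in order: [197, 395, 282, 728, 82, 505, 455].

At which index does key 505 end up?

1

197: h=10 → slot 10
395: h=10, probe 10,0 → slot 0
282: h=7 → slot 7
728: h=2 → slot 2
82: h=5 → slot 5
505: h=10, probe 10,0,1 → slot 1
455: h=4 → slot 4
Table: [395, 505, 728, -, 455, 82, -, 282, -, -, 197]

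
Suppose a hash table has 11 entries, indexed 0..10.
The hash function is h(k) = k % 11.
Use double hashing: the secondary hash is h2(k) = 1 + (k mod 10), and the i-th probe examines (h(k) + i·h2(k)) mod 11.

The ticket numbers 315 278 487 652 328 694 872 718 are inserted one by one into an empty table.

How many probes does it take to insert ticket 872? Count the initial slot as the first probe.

Insert 315: h=7, slot 7 empty → index 7.
Insert 278: h=3, slot 3 empty → index 3.
Insert 487: h=3, h2=8, slot 3 occupied → index 0.
Insert 652: h=3, h2=3, slot 3 occupied → index 6.
Insert 328: h=9, slot 9 empty → index 9.
Insert 694: h=1, slot 1 empty → index 1.
Insert 872: h=3, h2=3, slots 3,6,9,1 occupied → index 4.
Insert 718: h=3, h2=9, slots 3,1 occupied → index 10.
Table: [487, 694, -, 278, 872, -, 652, 315, -, 328, 718]

5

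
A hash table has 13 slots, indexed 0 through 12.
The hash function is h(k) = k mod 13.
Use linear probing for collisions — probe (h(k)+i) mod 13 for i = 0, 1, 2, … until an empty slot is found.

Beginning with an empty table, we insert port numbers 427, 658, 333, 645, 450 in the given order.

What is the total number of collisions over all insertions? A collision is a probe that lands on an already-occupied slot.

7

427: h=11 → slot 11
658: h=8 → slot 8
333: h=8, probe 8,9 → slot 9
645: h=8, probe 8,9,10 → slot 10
450: h=8, probe 8,9,10,11,12 → slot 12
Table: [., ., ., ., ., ., ., ., 658, 333, 645, 427, 450]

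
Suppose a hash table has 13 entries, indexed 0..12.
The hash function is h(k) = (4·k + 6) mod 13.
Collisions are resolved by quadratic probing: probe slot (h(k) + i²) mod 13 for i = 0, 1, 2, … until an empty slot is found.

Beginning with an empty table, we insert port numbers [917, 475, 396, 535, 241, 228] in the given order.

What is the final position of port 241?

12

917: h=8 -> slot 8
475: h=8, probe 8,9 -> slot 9
396: h=4 -> slot 4
535: h=1 -> slot 1
241: h=8, probe 8,9,12 -> slot 12
228: h=8, probe 8,9,12,4,11 -> slot 11
Table: [-, 535, -, -, 396, -, -, -, 917, 475, -, 228, 241]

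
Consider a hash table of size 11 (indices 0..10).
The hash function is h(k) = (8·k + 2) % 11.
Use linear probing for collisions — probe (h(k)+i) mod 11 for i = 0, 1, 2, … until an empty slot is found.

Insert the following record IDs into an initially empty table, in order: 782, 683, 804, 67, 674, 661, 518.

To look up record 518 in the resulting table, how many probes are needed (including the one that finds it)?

782: h=10 -> slot 10
683: h=10, probe 10,0 -> slot 0
804: h=10, probe 10,0,1 -> slot 1
67: h=10, probe 10,0,1,2 -> slot 2
674: h=4 -> slot 4
661: h=10, probe 10,0,1,2,3 -> slot 3
518: h=10, probe 10,0,1,2,3,4,5 -> slot 5
Table: [683, 804, 67, 661, 674, 518, —, —, —, —, 782]
Lookup 518: h=10, probe 10,0,1,2,3,4,5 → found at 5.

7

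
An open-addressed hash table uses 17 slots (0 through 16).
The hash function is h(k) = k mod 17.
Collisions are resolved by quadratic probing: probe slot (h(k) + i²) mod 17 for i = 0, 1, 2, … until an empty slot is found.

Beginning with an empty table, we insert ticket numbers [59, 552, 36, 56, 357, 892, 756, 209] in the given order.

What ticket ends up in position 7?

59 hashes to 8; slot 8 is free → place at 8.
552 hashes to 8; 8 taken → place at 9.
36 hashes to 2; slot 2 is free → place at 2.
56 hashes to 5; slot 5 is free → place at 5.
357 hashes to 0; slot 0 is free → place at 0.
892 hashes to 8; 8,9 taken → place at 12.
756 hashes to 8; 8,9,12,0 taken → place at 7.
209 hashes to 5; 5 taken → place at 6.
Table: [357, —, 36, —, —, 56, 209, 756, 59, 552, —, —, 892, —, —, —, —]

756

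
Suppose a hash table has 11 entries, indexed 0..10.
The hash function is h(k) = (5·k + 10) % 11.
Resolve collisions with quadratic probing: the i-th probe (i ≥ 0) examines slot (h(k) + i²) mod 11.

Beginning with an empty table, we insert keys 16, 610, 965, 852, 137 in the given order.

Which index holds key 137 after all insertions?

7

Insert 16: h=2, slot 2 empty → index 2.
Insert 610: h=2, slot 2 occupied → index 3.
Insert 965: h=6, slot 6 empty → index 6.
Insert 852: h=2, slots 2,3,6 occupied → index 0.
Insert 137: h=2, slots 2,3,6,0 occupied → index 7.
Table: [852, _, 16, 610, _, _, 965, 137, _, _, _]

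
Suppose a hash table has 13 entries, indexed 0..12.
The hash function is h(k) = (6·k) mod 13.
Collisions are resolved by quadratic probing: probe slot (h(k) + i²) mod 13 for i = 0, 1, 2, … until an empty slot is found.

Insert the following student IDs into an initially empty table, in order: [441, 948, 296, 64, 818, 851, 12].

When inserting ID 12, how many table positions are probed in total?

Insert 441: h=7, slot 7 empty => index 7.
Insert 948: h=7, slot 7 occupied => index 8.
Insert 296: h=8, slot 8 occupied => index 9.
Insert 64: h=7, slots 7,8 occupied => index 11.
Insert 818: h=7, slots 7,8,11 occupied => index 3.
Insert 851: h=10, slot 10 empty => index 10.
Insert 12: h=7, slots 7,8,11,3,10 occupied => index 6.
Table: [-, -, -, 818, -, -, 12, 441, 948, 296, 851, 64, -]

6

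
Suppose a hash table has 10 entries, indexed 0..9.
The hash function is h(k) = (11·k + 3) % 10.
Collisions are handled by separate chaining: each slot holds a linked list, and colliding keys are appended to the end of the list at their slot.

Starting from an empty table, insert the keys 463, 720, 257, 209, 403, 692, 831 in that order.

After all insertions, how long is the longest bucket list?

Insert 463: h=6, bucket 6 empty → new chain.
Insert 720: h=3, bucket 3 empty → new chain.
Insert 257: h=0, bucket 0 empty → new chain.
Insert 209: h=2, bucket 2 empty → new chain.
Insert 403: h=6, bucket 6 nonempty → append to chain.
Insert 692: h=5, bucket 5 empty → new chain.
Insert 831: h=4, bucket 4 empty → new chain.
Final buckets:
0: 257
1: —
2: 209
3: 720
4: 831
5: 692
6: 463 -> 403
7: —
8: —
9: —

2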